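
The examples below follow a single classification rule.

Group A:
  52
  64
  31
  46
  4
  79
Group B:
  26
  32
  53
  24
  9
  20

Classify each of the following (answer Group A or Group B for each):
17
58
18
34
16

The pattern is that an item is 'Group A' exactly when: ≡ 1 (mod 3).
17: Group B (17 mod 3 = 2).
58: Group A (58 mod 3 = 1).
18: Group B (18 mod 3 = 0).
34: Group A (34 mod 3 = 1).
16: Group A (16 mod 3 = 1).

Group B, Group A, Group B, Group A, Group A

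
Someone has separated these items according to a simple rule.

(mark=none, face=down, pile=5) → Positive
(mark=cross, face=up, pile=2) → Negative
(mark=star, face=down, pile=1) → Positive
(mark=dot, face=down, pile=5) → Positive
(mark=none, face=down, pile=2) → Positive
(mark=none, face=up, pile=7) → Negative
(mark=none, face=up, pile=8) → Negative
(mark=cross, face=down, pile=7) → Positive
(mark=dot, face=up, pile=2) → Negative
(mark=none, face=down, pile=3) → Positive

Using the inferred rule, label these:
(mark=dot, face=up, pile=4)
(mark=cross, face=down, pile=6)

One predicate separates the groups cleanly: face is down.
Negative: (mark=dot, face=up, pile=4), since face is up. Positive: (mark=cross, face=down, pile=6), since face is down.

Negative, Positive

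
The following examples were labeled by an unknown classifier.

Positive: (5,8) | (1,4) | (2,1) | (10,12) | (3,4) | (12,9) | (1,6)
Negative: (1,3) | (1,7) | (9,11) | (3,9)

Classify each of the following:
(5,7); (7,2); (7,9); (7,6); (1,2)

Negative, Positive, Negative, Positive, Positive

The pattern is that an item is 'Positive' exactly when: product is even.
(5,7): 5·7 = 35, doesn't match → Negative. (7,2): 7·2 = 14, qualifies → Positive. (7,9): 7·9 = 63, doesn't match → Negative. (7,6): 7·6 = 42, qualifies → Positive. (1,2): 1·2 = 2, qualifies → Positive.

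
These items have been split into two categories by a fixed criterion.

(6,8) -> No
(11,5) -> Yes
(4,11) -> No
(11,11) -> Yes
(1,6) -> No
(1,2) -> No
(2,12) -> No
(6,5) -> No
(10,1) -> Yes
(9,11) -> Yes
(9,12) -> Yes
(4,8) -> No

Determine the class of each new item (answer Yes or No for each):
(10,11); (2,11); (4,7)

Yes, No, No

Rule: first ≥ 8. This holds for each 'Yes' example and fails for each 'No' one.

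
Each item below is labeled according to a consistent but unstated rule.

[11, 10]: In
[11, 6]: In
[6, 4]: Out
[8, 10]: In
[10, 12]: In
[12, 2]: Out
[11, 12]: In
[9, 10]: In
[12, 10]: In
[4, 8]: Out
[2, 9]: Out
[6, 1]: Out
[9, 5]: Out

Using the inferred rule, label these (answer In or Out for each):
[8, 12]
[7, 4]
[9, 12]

'In' ⟺ sum ≥ 17.
In: [8, 12], since 8+12 = 20. Out: [7, 4], since 7+4 = 11. In: [9, 12], since 9+12 = 21.

In, Out, In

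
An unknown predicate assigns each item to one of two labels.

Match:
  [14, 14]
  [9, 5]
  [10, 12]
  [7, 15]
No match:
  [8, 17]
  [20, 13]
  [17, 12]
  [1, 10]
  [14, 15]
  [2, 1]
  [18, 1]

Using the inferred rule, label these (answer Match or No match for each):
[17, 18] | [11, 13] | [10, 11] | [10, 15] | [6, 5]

The pattern is that an item is 'Match' exactly when: sum is even.
[17, 18] → 17+18 = 35 → No match. [11, 13] → 11+13 = 24 → Match. [10, 11] → 10+11 = 21 → No match. [10, 15] → 10+15 = 25 → No match. [6, 5] → 6+5 = 11 → No match.

No match, Match, No match, No match, No match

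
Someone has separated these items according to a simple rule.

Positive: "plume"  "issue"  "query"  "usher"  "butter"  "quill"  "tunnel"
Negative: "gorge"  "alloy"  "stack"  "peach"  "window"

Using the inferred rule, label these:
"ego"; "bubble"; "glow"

Negative, Positive, Negative

All 'Positive' examples share one property — contains 'u' — and every 'Negative' example lacks it.
"ego": no 'u' — does not pass, so Negative. "bubble": has 'u' — has this property, so Positive. "glow": no 'u' — does not pass, so Negative.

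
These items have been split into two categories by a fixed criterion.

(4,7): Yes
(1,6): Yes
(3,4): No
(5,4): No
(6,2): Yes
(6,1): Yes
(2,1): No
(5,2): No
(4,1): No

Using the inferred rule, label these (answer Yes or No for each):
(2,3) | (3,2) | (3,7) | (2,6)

The distinguishing property — max ≥ 6 — holds for all the 'Yes' cases and none of the 'No' cases.
(2,3) → max 3 → No. (3,2) → max 3 → No. (3,7) → max 7 → Yes. (2,6) → max 6 → Yes.

No, No, Yes, Yes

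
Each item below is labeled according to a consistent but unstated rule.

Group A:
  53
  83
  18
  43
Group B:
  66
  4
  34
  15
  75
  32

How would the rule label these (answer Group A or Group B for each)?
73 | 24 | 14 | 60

The rule appears to be: ≡ 3 (mod 5).
73: Group A (73 mod 5 = 3). 24: Group B (24 mod 5 = 4). 14: Group B (14 mod 5 = 4). 60: Group B (60 mod 5 = 0).

Group A, Group B, Group B, Group B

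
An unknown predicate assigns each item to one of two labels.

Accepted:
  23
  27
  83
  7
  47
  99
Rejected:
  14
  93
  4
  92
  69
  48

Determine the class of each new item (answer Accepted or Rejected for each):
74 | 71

Rejected, Accepted

Checking candidate rules against both groups, what survives is: ≡ 3 (mod 4).
74 → 74 mod 4 = 2 → Rejected.
71 → 71 mod 4 = 3 → Accepted.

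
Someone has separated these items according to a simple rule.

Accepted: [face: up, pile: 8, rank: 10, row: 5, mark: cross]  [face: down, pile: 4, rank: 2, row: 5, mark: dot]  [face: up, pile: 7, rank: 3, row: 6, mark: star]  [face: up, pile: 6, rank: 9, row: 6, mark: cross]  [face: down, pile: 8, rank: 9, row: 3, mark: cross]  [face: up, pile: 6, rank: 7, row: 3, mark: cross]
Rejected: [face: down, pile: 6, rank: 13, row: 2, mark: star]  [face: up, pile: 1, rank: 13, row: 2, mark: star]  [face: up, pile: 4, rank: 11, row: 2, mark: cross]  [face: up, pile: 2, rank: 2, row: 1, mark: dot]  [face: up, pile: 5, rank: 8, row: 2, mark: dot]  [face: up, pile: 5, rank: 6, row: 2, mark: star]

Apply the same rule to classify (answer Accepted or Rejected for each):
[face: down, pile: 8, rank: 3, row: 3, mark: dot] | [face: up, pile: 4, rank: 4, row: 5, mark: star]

A rule that fits every label: row ≥ 3 — true of each 'Accepted' example, false of each 'Rejected' one.
[face: down, pile: 8, rank: 3, row: 3, mark: dot]: row = 3, passes → Accepted.
[face: up, pile: 4, rank: 4, row: 5, mark: star]: row = 5, passes → Accepted.

Accepted, Accepted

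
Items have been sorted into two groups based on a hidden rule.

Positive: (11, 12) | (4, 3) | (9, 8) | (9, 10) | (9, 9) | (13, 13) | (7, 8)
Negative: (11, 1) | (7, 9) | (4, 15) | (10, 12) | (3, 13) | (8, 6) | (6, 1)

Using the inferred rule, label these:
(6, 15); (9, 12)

Negative, Negative

The common property of the 'Positive' items is: |first − second| ≤ 1. No 'Negative' item has it.
(6, 15): |6−15| = 9 — does not pass, so Negative.
(9, 12): |9−12| = 3 — does not pass, so Negative.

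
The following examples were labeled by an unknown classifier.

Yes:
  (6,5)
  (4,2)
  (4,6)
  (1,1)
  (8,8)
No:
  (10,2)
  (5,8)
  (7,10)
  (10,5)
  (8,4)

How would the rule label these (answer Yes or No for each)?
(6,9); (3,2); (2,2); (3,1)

Rule: |first − second| ≤ 2. This holds for each 'Yes' example and fails for each 'No' one.

No, Yes, Yes, Yes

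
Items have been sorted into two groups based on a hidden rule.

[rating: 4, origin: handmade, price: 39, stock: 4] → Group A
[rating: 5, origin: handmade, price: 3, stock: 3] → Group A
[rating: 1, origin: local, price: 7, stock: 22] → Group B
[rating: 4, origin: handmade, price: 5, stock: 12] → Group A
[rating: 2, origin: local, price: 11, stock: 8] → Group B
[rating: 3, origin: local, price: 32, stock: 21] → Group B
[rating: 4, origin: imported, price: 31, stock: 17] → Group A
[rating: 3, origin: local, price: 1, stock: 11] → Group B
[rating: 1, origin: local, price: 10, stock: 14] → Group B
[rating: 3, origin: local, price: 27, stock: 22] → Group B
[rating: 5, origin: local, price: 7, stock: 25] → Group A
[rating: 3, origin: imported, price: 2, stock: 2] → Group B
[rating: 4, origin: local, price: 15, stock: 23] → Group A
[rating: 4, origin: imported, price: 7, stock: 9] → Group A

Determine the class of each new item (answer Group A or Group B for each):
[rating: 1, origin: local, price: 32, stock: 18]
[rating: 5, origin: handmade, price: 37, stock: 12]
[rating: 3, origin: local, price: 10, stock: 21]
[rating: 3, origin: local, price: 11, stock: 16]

The pattern is that an item is 'Group A' exactly when: rating ≥ 4.
[rating: 1, origin: local, price: 32, stock: 18]: rating = 1 — does not pass, so Group B.
[rating: 5, origin: handmade, price: 37, stock: 12]: rating = 5 — passes, so Group A.
[rating: 3, origin: local, price: 10, stock: 21]: rating = 3 — does not pass, so Group B.
[rating: 3, origin: local, price: 11, stock: 16]: rating = 3 — does not pass, so Group B.

Group B, Group A, Group B, Group B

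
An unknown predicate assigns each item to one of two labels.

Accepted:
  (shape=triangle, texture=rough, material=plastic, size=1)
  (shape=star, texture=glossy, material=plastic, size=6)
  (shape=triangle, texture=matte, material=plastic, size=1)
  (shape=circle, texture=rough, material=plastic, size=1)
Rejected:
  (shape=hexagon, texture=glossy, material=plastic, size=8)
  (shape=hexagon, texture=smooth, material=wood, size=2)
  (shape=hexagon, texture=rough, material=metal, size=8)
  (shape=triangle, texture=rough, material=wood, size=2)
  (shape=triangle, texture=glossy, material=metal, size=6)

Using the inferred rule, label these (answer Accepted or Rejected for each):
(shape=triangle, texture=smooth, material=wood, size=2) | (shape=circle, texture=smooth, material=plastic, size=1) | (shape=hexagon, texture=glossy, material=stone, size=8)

Rejected, Accepted, Rejected

The simplest hypothesis consistent with all the labels is: material is plastic AND size ≤ 6.
(shape=triangle, texture=smooth, material=wood, size=2) → material is wood, size = 2 → Rejected. (shape=circle, texture=smooth, material=plastic, size=1) → material is plastic, size = 1 → Accepted. (shape=hexagon, texture=glossy, material=stone, size=8) → material is stone, size = 8 → Rejected.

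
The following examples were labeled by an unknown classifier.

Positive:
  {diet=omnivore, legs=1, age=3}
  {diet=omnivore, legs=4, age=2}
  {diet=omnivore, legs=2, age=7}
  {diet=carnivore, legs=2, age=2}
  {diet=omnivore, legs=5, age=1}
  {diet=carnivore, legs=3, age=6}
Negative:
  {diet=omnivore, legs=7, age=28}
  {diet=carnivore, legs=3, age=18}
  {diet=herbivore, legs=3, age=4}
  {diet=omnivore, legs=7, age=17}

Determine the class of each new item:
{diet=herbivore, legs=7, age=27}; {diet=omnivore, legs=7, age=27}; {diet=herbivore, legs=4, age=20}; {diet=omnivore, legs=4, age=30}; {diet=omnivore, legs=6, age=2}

Negative, Negative, Negative, Negative, Positive

All 'Positive' examples share one property — age ≠ 4 AND age ≤ 7 — and every 'Negative' example lacks it.
{diet=herbivore, legs=7, age=27} → age = 27 → Negative. {diet=omnivore, legs=7, age=27} → age = 27 → Negative. {diet=herbivore, legs=4, age=20} → age = 20 → Negative. {diet=omnivore, legs=4, age=30} → age = 30 → Negative. {diet=omnivore, legs=6, age=2} → age = 2 → Positive.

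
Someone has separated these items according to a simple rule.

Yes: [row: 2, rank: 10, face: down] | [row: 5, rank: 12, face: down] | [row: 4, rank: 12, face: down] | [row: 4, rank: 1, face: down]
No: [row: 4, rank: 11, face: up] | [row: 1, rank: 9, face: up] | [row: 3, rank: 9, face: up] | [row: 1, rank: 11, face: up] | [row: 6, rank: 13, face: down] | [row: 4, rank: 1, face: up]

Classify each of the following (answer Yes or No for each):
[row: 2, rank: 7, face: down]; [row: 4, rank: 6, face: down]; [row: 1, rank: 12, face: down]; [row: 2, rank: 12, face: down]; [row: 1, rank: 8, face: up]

Yes, Yes, Yes, Yes, No

Rule: face is down AND row ≤ 5. This holds for each 'Yes' example and fails for each 'No' one.
[row: 2, rank: 7, face: down]: face is down, row = 2, meets the rule → Yes. [row: 4, rank: 6, face: down]: face is down, row = 4, meets the rule → Yes. [row: 1, rank: 12, face: down]: face is down, row = 1, meets the rule → Yes. [row: 2, rank: 12, face: down]: face is down, row = 2, meets the rule → Yes. [row: 1, rank: 8, face: up]: face is up, row = 1, doesn't match → No.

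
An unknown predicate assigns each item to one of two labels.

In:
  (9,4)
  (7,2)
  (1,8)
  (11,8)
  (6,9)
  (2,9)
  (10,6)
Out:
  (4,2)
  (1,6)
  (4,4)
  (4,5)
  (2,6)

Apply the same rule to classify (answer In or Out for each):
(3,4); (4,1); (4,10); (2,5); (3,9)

Out, Out, In, Out, In

The distinguishing property — max ≥ 7 — holds for all the 'In' cases and none of the 'Out' cases.
(3,4): max 4, doesn't qualify → Out. (4,1): max 4, doesn't qualify → Out. (4,10): max 10, qualifies → In. (2,5): max 5, doesn't qualify → Out. (3,9): max 9, qualifies → In.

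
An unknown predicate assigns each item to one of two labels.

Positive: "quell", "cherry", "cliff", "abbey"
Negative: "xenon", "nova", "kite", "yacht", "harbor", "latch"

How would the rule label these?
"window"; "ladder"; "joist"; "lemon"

Negative, Positive, Negative, Negative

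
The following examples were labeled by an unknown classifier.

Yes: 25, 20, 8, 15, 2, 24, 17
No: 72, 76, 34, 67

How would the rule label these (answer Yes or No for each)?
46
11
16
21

One predicate separates the groups cleanly: at most 25.
46: 46 > 25, fails this test → No. 11: 11 ≤ 25, matches → Yes. 16: 16 ≤ 25, matches → Yes. 21: 21 ≤ 25, matches → Yes.

No, Yes, Yes, Yes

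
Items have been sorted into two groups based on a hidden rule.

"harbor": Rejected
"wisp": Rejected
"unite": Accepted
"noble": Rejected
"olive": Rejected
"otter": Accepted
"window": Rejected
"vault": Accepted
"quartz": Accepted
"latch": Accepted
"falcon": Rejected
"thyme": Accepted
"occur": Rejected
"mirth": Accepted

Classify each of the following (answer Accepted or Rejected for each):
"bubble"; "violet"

Looking at the examples, the only property every 'Accepted' case has and every 'Rejected' case lacks is: contains 't'.
"bubble": Rejected (no 't'). "violet": Accepted (has 't').

Rejected, Accepted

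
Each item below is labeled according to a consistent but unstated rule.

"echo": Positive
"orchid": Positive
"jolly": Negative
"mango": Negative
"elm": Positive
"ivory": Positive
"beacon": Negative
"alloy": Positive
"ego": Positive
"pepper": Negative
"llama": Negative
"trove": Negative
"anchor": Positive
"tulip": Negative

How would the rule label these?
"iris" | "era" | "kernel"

All 'Positive' examples share one property — starts with a vowel — and every 'Negative' example lacks it.

Positive, Positive, Negative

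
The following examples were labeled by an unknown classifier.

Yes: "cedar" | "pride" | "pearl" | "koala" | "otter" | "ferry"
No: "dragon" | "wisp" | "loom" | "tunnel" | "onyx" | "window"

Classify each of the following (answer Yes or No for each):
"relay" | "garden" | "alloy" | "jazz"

Yes, No, Yes, No

All 'Yes' examples share one property — odd length — and every 'No' example lacks it.
Yes: "relay", since length 5.
No: "garden", since length 6.
Yes: "alloy", since length 5.
No: "jazz", since length 4.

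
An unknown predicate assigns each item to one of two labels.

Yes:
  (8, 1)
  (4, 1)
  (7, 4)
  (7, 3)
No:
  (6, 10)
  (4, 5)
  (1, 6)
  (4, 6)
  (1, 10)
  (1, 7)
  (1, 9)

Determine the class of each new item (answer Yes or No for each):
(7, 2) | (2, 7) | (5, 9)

Yes, No, No

The pattern is that an item is 'Yes' exactly when: first > second.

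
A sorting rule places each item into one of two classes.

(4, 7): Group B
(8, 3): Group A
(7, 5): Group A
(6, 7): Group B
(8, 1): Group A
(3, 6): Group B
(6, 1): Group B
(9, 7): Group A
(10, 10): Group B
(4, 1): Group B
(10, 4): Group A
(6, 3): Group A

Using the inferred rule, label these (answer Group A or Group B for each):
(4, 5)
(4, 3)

Group B, Group B

Every 'Group A' example satisfies: first > second AND sum ≥ 9. None of the 'Group B' examples do.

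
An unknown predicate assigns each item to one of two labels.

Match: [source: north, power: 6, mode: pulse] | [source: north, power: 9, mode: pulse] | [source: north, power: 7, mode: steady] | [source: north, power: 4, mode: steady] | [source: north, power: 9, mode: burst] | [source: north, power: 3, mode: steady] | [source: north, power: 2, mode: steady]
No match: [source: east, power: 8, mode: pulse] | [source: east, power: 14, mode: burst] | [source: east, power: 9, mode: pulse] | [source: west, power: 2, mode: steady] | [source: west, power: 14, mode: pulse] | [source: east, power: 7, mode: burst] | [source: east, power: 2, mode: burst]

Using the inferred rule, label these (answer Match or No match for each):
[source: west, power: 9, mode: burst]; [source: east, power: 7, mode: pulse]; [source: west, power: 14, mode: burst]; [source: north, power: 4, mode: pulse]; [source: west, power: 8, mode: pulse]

No match, No match, No match, Match, No match

The common property of the 'Match' items is: source is north. No 'No match' item has it.
[source: west, power: 9, mode: burst] → source is west → No match.
[source: east, power: 7, mode: pulse] → source is east → No match.
[source: west, power: 14, mode: burst] → source is west → No match.
[source: north, power: 4, mode: pulse] → source is north → Match.
[source: west, power: 8, mode: pulse] → source is west → No match.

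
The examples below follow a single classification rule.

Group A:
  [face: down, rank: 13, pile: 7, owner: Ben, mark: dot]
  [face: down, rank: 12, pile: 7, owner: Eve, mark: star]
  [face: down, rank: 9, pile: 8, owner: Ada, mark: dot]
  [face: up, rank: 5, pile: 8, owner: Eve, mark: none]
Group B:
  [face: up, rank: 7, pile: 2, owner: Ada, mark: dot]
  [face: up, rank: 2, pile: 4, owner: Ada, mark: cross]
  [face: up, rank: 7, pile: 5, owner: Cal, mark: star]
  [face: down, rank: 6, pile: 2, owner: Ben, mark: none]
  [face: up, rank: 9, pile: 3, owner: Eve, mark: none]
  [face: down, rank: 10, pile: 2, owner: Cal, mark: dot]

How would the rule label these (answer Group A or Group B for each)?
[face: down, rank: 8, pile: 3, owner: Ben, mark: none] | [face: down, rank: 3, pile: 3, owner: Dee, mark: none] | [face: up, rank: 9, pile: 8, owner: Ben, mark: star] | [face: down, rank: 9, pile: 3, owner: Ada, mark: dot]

Rule: pile ≥ 7. This holds for each 'Group A' example and fails for each 'Group B' one.

Group B, Group B, Group A, Group B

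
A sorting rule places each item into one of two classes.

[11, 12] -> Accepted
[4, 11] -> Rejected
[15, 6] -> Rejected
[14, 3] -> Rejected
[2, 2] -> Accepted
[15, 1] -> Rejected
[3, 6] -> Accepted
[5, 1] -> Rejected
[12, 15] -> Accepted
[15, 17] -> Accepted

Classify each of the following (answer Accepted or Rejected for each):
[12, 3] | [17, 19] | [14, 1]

One predicate separates the groups cleanly: |first − second| ≤ 3.

Rejected, Accepted, Rejected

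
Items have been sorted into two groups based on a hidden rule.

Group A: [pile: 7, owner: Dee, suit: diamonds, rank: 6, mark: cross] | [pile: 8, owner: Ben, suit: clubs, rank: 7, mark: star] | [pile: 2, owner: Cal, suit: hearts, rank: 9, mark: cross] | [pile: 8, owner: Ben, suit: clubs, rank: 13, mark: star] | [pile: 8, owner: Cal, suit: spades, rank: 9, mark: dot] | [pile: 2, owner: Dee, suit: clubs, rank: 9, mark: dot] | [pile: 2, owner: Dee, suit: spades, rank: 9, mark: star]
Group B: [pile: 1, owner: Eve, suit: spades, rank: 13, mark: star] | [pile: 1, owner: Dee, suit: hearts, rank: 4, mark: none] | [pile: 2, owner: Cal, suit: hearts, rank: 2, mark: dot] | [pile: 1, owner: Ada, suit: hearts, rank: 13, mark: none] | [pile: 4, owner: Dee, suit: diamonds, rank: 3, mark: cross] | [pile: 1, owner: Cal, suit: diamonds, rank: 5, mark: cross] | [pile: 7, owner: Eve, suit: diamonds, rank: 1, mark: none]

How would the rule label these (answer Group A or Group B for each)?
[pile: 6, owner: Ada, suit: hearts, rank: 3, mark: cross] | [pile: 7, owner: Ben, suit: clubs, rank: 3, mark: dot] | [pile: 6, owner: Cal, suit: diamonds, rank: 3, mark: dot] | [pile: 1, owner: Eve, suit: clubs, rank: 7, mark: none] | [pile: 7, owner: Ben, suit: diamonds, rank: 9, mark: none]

A rule that fits every label: rank ≥ 4 AND pile ≥ 2 — true of each 'Group A' example, false of each 'Group B' one.
[pile: 6, owner: Ada, suit: hearts, rank: 3, mark: cross]: rank = 3, pile = 6, does not fit → Group B.
[pile: 7, owner: Ben, suit: clubs, rank: 3, mark: dot]: rank = 3, pile = 7, does not fit → Group B.
[pile: 6, owner: Cal, suit: diamonds, rank: 3, mark: dot]: rank = 3, pile = 6, does not fit → Group B.
[pile: 1, owner: Eve, suit: clubs, rank: 7, mark: none]: rank = 7, pile = 1, does not fit → Group B.
[pile: 7, owner: Ben, suit: diamonds, rank: 9, mark: none]: rank = 9, pile = 7, fits → Group A.

Group B, Group B, Group B, Group B, Group A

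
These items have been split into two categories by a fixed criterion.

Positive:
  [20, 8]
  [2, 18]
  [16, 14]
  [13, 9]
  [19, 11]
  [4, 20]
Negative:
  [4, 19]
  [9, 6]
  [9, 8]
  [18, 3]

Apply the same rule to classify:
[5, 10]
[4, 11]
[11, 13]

The rule appears to be: sum is even.
[5, 10]: Negative (5+10 = 15).
[4, 11]: Negative (4+11 = 15).
[11, 13]: Positive (11+13 = 24).

Negative, Negative, Positive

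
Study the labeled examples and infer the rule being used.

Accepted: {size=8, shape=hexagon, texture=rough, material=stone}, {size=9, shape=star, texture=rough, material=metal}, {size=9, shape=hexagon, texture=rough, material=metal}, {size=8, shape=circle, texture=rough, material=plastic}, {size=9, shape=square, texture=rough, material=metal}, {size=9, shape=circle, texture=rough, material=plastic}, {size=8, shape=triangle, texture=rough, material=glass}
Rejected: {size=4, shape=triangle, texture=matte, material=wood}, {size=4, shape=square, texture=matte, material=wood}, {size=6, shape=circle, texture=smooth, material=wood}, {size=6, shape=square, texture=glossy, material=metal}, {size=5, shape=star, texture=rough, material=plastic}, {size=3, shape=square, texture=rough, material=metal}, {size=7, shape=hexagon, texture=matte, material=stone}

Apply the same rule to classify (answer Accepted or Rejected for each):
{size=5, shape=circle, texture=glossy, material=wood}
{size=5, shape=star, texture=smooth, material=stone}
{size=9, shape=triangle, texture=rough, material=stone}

Rejected, Rejected, Accepted

'Accepted' ⟺ size ≥ 8.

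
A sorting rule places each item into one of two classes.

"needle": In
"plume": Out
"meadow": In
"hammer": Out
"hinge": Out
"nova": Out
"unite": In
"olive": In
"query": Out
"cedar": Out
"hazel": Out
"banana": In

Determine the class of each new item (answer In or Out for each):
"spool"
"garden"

Out, Out

One predicate separates the groups cleanly: has ≥ 3 vowels.
Out: "spool", since 2 vowels.
Out: "garden", since 2 vowels.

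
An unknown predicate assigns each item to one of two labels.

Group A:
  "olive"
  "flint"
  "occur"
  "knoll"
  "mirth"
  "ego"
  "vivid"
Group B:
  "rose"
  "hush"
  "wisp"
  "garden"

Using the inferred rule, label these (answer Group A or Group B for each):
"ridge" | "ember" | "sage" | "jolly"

One predicate separates the groups cleanly: odd length.
Group A: "ridge", since length 5.
Group A: "ember", since length 5.
Group B: "sage", since length 4.
Group A: "jolly", since length 5.

Group A, Group A, Group B, Group A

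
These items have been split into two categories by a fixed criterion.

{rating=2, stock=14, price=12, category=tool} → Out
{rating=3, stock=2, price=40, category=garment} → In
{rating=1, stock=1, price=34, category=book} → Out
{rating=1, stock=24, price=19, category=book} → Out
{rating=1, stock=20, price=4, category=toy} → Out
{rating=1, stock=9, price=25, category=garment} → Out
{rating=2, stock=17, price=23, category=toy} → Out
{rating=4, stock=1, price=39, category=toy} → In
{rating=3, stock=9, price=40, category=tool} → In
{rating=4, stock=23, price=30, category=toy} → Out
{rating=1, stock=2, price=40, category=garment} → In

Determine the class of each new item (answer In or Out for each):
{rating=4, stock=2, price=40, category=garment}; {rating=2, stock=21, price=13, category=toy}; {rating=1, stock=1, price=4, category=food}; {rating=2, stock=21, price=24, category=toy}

In, Out, Out, Out

The classifier is using: price ≥ 39.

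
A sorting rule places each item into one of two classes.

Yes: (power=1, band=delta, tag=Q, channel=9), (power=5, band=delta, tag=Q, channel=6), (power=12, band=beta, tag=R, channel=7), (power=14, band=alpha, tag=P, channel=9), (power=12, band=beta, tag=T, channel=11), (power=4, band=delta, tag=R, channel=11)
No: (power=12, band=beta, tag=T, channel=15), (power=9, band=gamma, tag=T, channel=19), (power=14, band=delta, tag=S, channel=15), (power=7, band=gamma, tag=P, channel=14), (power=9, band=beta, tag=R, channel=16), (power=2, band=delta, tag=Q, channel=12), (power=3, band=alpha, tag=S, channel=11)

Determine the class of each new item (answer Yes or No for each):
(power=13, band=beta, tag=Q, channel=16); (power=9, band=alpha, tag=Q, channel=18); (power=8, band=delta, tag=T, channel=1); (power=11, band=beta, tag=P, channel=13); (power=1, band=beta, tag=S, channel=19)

No, No, Yes, No, No

The distinguishing property — channel ≤ 11 AND power ≠ 3 — holds for all the 'Yes' cases and none of the 'No' cases.
(power=13, band=beta, tag=Q, channel=16): channel = 16, power = 13, lacks this property → No. (power=9, band=alpha, tag=Q, channel=18): channel = 18, power = 9, lacks this property → No. (power=8, band=delta, tag=T, channel=1): channel = 1, power = 8, satisfies this → Yes. (power=11, band=beta, tag=P, channel=13): channel = 13, power = 11, lacks this property → No. (power=1, band=beta, tag=S, channel=19): channel = 19, power = 1, lacks this property → No.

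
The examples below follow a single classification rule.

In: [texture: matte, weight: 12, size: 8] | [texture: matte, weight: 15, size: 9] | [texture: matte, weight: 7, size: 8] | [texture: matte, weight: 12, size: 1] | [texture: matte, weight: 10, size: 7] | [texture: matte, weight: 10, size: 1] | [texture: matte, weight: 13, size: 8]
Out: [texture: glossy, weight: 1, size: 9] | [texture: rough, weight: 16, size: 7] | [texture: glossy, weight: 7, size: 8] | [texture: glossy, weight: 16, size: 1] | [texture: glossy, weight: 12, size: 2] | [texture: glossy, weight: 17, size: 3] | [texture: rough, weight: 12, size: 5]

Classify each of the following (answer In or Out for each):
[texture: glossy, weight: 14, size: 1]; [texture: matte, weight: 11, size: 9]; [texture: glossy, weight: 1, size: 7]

Checking candidate rules against both groups, what survives is: texture is matte.
[texture: glossy, weight: 14, size: 1] — texture is glossy, hence Out.
[texture: matte, weight: 11, size: 9] — texture is matte, hence In.
[texture: glossy, weight: 1, size: 7] — texture is glossy, hence Out.

Out, In, Out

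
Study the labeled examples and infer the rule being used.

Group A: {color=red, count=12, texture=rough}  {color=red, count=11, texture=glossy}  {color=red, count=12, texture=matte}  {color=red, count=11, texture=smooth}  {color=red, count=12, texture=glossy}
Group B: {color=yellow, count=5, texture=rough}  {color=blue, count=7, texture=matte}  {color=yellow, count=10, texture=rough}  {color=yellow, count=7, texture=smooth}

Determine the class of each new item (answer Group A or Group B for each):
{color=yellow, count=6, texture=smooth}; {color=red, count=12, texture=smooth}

Every 'Group A' example satisfies: color is red. None of the 'Group B' examples do.

Group B, Group A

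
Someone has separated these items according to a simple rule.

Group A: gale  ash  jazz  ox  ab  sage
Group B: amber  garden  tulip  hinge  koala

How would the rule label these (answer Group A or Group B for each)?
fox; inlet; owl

Group A, Group B, Group A

Every 'Group A' example satisfies: length ≤ 4. None of the 'Group B' examples do.
fox: Group A (length 3).
inlet: Group B (length 5).
owl: Group A (length 3).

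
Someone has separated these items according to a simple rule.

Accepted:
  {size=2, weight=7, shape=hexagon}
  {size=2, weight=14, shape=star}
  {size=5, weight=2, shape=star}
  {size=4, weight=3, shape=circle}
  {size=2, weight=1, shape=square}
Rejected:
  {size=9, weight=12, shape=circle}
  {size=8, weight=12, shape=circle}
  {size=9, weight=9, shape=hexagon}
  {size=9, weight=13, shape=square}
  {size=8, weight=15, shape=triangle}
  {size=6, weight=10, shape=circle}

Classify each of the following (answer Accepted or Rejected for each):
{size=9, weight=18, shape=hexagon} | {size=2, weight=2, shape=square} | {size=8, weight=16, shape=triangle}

'Accepted' ⟺ size ≤ 5.
{size=9, weight=18, shape=hexagon}: size = 9 — lacks this property, so Rejected.
{size=2, weight=2, shape=square}: size = 2 — checks out, so Accepted.
{size=8, weight=16, shape=triangle}: size = 8 — lacks this property, so Rejected.

Rejected, Accepted, Rejected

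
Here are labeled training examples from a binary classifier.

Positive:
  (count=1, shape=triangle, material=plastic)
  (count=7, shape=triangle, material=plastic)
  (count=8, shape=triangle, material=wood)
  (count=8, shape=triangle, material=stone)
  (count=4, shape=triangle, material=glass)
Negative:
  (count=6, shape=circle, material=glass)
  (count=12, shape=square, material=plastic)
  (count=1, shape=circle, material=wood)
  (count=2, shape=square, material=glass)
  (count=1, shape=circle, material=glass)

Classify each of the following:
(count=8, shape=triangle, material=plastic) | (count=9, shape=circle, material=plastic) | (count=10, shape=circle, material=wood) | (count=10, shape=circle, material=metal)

The distinguishing property — shape is triangle — holds for all the 'Positive' cases and none of the 'Negative' cases.
(count=8, shape=triangle, material=plastic) — shape is triangle, hence Positive. (count=9, shape=circle, material=plastic) — shape is circle, hence Negative. (count=10, shape=circle, material=wood) — shape is circle, hence Negative. (count=10, shape=circle, material=metal) — shape is circle, hence Negative.

Positive, Negative, Negative, Negative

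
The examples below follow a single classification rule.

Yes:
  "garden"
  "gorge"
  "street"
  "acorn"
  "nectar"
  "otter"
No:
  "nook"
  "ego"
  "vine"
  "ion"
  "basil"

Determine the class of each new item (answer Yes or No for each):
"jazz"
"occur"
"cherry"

Checking candidate rules against both groups, what survives is: contains 'r'.
"jazz": no 'r', does not fit → No.
"occur": has 'r', satisfies this → Yes.
"cherry": has 'r', satisfies this → Yes.

No, Yes, Yes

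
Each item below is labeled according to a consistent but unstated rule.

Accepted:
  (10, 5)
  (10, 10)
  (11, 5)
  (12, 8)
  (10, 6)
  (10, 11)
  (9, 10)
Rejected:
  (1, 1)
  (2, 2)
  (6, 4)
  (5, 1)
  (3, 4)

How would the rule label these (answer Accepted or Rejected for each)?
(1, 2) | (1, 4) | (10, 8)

The rule appears to be: sum ≥ 15.

Rejected, Rejected, Accepted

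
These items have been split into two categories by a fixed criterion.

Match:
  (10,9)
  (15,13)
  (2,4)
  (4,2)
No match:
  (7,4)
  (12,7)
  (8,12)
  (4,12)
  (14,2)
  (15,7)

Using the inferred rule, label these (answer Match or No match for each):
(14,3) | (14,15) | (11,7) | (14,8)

No match, Match, No match, No match

The simplest hypothesis consistent with all the labels is: |first − second| ≤ 2.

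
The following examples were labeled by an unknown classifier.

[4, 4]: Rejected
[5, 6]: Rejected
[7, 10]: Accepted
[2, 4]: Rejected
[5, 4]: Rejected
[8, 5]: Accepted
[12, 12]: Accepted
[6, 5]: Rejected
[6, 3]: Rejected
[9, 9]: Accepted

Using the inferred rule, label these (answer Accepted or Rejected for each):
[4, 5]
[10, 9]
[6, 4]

Every 'Accepted' example satisfies: sum ≥ 13. None of the 'Rejected' examples do.
[4, 5] → 4+5 = 9 → Rejected.
[10, 9] → 10+9 = 19 → Accepted.
[6, 4] → 6+4 = 10 → Rejected.

Rejected, Accepted, Rejected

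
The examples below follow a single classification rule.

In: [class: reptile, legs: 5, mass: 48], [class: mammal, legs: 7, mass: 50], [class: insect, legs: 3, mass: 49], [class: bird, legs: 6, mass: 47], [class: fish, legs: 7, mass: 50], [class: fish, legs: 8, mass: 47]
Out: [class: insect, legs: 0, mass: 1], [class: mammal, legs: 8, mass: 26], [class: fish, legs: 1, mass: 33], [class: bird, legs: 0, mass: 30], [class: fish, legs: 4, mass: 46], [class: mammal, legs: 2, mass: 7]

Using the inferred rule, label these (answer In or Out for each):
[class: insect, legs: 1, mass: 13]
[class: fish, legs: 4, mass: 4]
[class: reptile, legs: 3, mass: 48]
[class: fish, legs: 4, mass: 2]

Out, Out, In, Out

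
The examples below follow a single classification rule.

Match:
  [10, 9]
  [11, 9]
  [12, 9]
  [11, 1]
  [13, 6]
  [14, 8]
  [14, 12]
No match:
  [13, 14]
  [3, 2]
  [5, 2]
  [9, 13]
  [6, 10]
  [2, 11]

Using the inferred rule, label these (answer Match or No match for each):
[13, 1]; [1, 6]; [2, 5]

Match, No match, No match

The common property of the 'Match' items is: first > second AND sum ≥ 12. No 'No match' item has it.
[13, 1]: Match (13 > 1, 13+1 = 14).
[1, 6]: No match (1 < 6, 1+6 = 7).
[2, 5]: No match (2 < 5, 2+5 = 7).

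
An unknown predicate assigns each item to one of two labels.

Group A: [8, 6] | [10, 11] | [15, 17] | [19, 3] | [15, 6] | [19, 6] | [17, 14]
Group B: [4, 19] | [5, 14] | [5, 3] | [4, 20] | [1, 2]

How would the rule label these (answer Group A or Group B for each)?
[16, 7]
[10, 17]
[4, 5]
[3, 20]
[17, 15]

Group A, Group A, Group B, Group B, Group A

All 'Group A' examples share one property — first ≥ 6 — and every 'Group B' example lacks it.
[16, 7] — first 16, hence Group A.
[10, 17] — first 10, hence Group A.
[4, 5] — first 4, hence Group B.
[3, 20] — first 3, hence Group B.
[17, 15] — first 17, hence Group A.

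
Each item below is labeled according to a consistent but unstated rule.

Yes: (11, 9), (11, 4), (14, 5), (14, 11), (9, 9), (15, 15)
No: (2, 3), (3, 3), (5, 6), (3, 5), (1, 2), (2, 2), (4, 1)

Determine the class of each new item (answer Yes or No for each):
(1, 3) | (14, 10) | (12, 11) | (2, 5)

No, Yes, Yes, No

The pattern is that an item is 'Yes' exactly when: sum ≥ 15.
(1, 3): 1+3 = 4 — does not satisfy this, so No. (14, 10): 14+10 = 24 — meets the rule, so Yes. (12, 11): 12+11 = 23 — meets the rule, so Yes. (2, 5): 2+5 = 7 — does not satisfy this, so No.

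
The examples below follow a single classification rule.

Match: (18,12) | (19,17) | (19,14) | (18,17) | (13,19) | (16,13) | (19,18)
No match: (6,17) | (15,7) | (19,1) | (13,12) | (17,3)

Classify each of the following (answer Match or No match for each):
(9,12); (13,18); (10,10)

Rule: sum ≥ 29. This holds for each 'Match' example and fails for each 'No match' one.
No match: (9,12), since 9+12 = 21. Match: (13,18), since 13+18 = 31. No match: (10,10), since 10+10 = 20.

No match, Match, No match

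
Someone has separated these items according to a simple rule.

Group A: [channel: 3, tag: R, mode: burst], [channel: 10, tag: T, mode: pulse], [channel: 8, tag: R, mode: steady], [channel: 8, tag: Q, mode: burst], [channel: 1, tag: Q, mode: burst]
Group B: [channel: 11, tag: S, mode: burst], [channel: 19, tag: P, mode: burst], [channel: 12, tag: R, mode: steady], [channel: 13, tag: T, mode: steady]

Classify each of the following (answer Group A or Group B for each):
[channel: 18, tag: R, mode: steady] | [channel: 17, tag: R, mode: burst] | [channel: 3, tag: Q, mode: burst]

Group B, Group B, Group A

One predicate separates the groups cleanly: channel ≤ 10.
[channel: 18, tag: R, mode: steady] → channel = 18 → Group B. [channel: 17, tag: R, mode: burst] → channel = 17 → Group B. [channel: 3, tag: Q, mode: burst] → channel = 3 → Group A.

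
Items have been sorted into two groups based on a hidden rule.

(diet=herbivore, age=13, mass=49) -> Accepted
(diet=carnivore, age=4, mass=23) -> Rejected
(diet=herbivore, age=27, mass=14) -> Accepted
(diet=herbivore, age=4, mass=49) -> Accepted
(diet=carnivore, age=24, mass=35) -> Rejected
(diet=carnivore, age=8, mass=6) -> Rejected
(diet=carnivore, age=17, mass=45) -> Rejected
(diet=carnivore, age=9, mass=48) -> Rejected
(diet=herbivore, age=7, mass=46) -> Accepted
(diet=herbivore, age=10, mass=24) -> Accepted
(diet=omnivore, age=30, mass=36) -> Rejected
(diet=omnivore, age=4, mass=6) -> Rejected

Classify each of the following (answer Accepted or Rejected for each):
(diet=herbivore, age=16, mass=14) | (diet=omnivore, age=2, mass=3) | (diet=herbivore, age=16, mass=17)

Accepted, Rejected, Accepted

A rule that fits every label: diet is herbivore — true of each 'Accepted' example, false of each 'Rejected' one.
(diet=herbivore, age=16, mass=14) — diet is herbivore, hence Accepted. (diet=omnivore, age=2, mass=3) — diet is omnivore, hence Rejected. (diet=herbivore, age=16, mass=17) — diet is herbivore, hence Accepted.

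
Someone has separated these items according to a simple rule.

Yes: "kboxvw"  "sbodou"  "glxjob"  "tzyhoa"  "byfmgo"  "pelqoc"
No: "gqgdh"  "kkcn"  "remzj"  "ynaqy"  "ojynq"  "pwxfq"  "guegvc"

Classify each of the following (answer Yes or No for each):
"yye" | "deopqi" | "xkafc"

The pattern is that an item is 'Yes' exactly when: even length AND contains 'o'.

No, Yes, No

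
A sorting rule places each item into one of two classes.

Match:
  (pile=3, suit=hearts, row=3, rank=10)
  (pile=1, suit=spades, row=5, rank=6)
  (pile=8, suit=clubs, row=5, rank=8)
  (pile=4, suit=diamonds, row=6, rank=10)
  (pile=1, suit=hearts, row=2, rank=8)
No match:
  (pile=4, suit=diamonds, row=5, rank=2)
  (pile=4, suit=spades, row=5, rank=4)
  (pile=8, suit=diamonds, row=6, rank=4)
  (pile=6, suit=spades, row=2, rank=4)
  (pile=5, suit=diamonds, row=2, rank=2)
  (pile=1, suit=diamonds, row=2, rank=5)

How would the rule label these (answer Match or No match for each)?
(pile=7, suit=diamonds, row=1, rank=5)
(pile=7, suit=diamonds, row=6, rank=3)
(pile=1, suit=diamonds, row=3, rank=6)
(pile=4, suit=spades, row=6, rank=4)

No match, No match, Match, No match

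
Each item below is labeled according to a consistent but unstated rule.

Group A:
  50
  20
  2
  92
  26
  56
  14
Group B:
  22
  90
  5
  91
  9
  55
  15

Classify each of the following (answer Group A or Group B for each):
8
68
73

Group A, Group A, Group B

Looking at the examples, the only property every 'Group A' case has and every 'Group B' case lacks is: ≡ 2 (mod 6).
8 — 8 mod 6 = 2, hence Group A. 68 — 68 mod 6 = 2, hence Group A. 73 — 73 mod 6 = 1, hence Group B.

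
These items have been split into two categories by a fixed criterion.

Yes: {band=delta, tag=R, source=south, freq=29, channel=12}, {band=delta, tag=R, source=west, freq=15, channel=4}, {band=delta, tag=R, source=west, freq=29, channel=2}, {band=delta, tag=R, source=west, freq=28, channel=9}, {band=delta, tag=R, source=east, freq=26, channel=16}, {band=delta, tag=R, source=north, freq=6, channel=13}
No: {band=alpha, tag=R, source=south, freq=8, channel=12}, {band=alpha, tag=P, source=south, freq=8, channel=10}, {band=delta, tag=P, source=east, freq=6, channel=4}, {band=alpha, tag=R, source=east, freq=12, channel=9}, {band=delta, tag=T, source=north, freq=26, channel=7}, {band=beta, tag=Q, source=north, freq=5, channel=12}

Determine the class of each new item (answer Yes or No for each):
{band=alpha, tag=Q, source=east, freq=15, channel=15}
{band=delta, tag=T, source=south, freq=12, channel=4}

No, No

One predicate separates the groups cleanly: tag is R AND band is delta.
{band=alpha, tag=Q, source=east, freq=15, channel=15}: tag is Q, band is alpha — lacks this property, so No. {band=delta, tag=T, source=south, freq=12, channel=4}: tag is T, band is delta — lacks this property, so No.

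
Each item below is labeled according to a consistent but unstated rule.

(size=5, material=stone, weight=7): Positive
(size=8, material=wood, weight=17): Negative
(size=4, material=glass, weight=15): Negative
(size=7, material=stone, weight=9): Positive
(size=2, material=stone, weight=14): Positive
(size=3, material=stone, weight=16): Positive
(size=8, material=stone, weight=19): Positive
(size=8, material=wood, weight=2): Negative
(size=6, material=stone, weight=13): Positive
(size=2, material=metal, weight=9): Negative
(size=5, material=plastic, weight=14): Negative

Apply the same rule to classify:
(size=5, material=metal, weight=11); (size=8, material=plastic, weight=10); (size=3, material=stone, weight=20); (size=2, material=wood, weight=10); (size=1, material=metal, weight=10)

Negative, Negative, Positive, Negative, Negative

The distinguishing property — material is stone — holds for all the 'Positive' cases and none of the 'Negative' cases.
(size=5, material=metal, weight=11) — material is metal, hence Negative. (size=8, material=plastic, weight=10) — material is plastic, hence Negative. (size=3, material=stone, weight=20) — material is stone, hence Positive. (size=2, material=wood, weight=10) — material is wood, hence Negative. (size=1, material=metal, weight=10) — material is metal, hence Negative.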